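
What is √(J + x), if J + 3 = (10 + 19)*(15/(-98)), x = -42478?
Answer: I*√8327146/14 ≈ 206.12*I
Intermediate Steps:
J = -729/98 (J = -3 + (10 + 19)*(15/(-98)) = -3 + 29*(15*(-1/98)) = -3 + 29*(-15/98) = -3 - 435/98 = -729/98 ≈ -7.4388)
√(J + x) = √(-729/98 - 42478) = √(-4163573/98) = I*√8327146/14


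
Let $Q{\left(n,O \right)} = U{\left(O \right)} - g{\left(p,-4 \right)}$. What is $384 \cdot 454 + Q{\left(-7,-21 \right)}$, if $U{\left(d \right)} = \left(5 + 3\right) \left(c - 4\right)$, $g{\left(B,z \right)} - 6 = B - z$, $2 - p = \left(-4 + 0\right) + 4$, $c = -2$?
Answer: $174276$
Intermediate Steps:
$p = 2$ ($p = 2 - \left(\left(-4 + 0\right) + 4\right) = 2 - \left(-4 + 4\right) = 2 - 0 = 2 + 0 = 2$)
$g{\left(B,z \right)} = 6 + B - z$ ($g{\left(B,z \right)} = 6 + \left(B - z\right) = 6 + B - z$)
$U{\left(d \right)} = -48$ ($U{\left(d \right)} = \left(5 + 3\right) \left(-2 - 4\right) = 8 \left(-6\right) = -48$)
$Q{\left(n,O \right)} = -60$ ($Q{\left(n,O \right)} = -48 - \left(6 + 2 - -4\right) = -48 - \left(6 + 2 + 4\right) = -48 - 12 = -60$)
$384 \cdot 454 + Q{\left(-7,-21 \right)} = 384 \cdot 454 - 60 = 174336 - 60 = 174276$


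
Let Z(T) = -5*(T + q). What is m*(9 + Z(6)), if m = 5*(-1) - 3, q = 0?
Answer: 168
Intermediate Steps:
m = -8 (m = -5 - 3 = -8)
Z(T) = -5*T (Z(T) = -5*(T + 0) = -5*T)
m*(9 + Z(6)) = -8*(9 - 5*6) = -8*(9 - 30) = -8*(-21) = 168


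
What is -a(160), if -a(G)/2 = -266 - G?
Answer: -852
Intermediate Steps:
a(G) = 532 + 2*G (a(G) = -2*(-266 - G) = 532 + 2*G)
-a(160) = -(532 + 2*160) = -(532 + 320) = -1*852 = -852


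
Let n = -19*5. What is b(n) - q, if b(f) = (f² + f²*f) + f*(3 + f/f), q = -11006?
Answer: -837724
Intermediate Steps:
n = -95
b(f) = f² + f³ + 4*f (b(f) = (f² + f³) + f*(3 + 1) = (f² + f³) + f*4 = (f² + f³) + 4*f = f² + f³ + 4*f)
b(n) - q = -95*(4 - 95 + (-95)²) - 1*(-11006) = -95*(4 - 95 + 9025) + 11006 = -95*8934 + 11006 = -848730 + 11006 = -837724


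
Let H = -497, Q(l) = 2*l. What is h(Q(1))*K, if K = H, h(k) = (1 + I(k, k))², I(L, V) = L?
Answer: -4473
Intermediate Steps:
h(k) = (1 + k)²
K = -497
h(Q(1))*K = (1 + 2*1)²*(-497) = (1 + 2)²*(-497) = 3²*(-497) = 9*(-497) = -4473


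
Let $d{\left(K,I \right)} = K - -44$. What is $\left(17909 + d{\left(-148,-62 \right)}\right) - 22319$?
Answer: $-4514$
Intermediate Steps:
$d{\left(K,I \right)} = 44 + K$ ($d{\left(K,I \right)} = K + 44 = 44 + K$)
$\left(17909 + d{\left(-148,-62 \right)}\right) - 22319 = \left(17909 + \left(44 - 148\right)\right) - 22319 = \left(17909 - 104\right) - 22319 = 17805 - 22319 = -4514$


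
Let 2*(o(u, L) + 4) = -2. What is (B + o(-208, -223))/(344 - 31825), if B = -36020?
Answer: 36025/31481 ≈ 1.1443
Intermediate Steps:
o(u, L) = -5 (o(u, L) = -4 + (1/2)*(-2) = -4 - 1 = -5)
(B + o(-208, -223))/(344 - 31825) = (-36020 - 5)/(344 - 31825) = -36025/(-31481) = -36025*(-1/31481) = 36025/31481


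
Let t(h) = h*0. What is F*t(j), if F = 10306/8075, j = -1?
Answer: 0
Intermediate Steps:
t(h) = 0
F = 10306/8075 (F = 10306*(1/8075) = 10306/8075 ≈ 1.2763)
F*t(j) = (10306/8075)*0 = 0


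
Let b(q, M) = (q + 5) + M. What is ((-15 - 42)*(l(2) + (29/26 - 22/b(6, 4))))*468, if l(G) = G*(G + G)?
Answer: -1020186/5 ≈ -2.0404e+5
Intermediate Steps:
l(G) = 2*G² (l(G) = G*(2*G) = 2*G²)
b(q, M) = 5 + M + q (b(q, M) = (5 + q) + M = 5 + M + q)
((-15 - 42)*(l(2) + (29/26 - 22/b(6, 4))))*468 = ((-15 - 42)*(2*2² + (29/26 - 22/(5 + 4 + 6))))*468 = -57*(2*4 + (29*(1/26) - 22/15))*468 = -57*(8 + (29/26 - 22*1/15))*468 = -57*(8 + (29/26 - 22/15))*468 = -57*(8 - 137/390)*468 = -57*2983/390*468 = -56677/130*468 = -1020186/5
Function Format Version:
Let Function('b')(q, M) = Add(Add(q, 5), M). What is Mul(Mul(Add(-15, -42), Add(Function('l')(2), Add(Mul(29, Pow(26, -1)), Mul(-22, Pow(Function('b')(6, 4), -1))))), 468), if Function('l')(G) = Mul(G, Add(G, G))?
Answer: Rational(-1020186, 5) ≈ -2.0404e+5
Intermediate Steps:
Function('l')(G) = Mul(2, Pow(G, 2)) (Function('l')(G) = Mul(G, Mul(2, G)) = Mul(2, Pow(G, 2)))
Function('b')(q, M) = Add(5, M, q) (Function('b')(q, M) = Add(Add(5, q), M) = Add(5, M, q))
Mul(Mul(Add(-15, -42), Add(Function('l')(2), Add(Mul(29, Pow(26, -1)), Mul(-22, Pow(Function('b')(6, 4), -1))))), 468) = Mul(Mul(Add(-15, -42), Add(Mul(2, Pow(2, 2)), Add(Mul(29, Pow(26, -1)), Mul(-22, Pow(Add(5, 4, 6), -1))))), 468) = Mul(Mul(-57, Add(Mul(2, 4), Add(Mul(29, Rational(1, 26)), Mul(-22, Pow(15, -1))))), 468) = Mul(Mul(-57, Add(8, Add(Rational(29, 26), Mul(-22, Rational(1, 15))))), 468) = Mul(Mul(-57, Add(8, Add(Rational(29, 26), Rational(-22, 15)))), 468) = Mul(Mul(-57, Add(8, Rational(-137, 390))), 468) = Mul(Mul(-57, Rational(2983, 390)), 468) = Mul(Rational(-56677, 130), 468) = Rational(-1020186, 5)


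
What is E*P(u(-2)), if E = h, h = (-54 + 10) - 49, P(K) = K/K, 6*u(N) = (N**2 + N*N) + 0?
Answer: -93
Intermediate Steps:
u(N) = N**2/3 (u(N) = ((N**2 + N*N) + 0)/6 = ((N**2 + N**2) + 0)/6 = (2*N**2 + 0)/6 = (2*N**2)/6 = N**2/3)
P(K) = 1
h = -93 (h = -44 - 49 = -93)
E = -93
E*P(u(-2)) = -93*1 = -93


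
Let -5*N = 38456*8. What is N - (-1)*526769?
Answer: 2326197/5 ≈ 4.6524e+5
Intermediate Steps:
N = -307648/5 (N = -38456*8/5 = -1/5*307648 = -307648/5 ≈ -61530.)
N - (-1)*526769 = -307648/5 - (-1)*526769 = -307648/5 - 1*(-526769) = -307648/5 + 526769 = 2326197/5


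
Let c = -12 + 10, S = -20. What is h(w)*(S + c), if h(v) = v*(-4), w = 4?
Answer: 352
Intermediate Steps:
c = -2
h(v) = -4*v
h(w)*(S + c) = (-4*4)*(-20 - 2) = -16*(-22) = 352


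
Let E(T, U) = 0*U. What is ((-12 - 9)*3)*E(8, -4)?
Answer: 0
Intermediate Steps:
E(T, U) = 0
((-12 - 9)*3)*E(8, -4) = ((-12 - 9)*3)*0 = -21*3*0 = -63*0 = 0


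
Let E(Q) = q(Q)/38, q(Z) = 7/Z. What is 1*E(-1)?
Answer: -7/38 ≈ -0.18421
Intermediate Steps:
E(Q) = 7/(38*Q) (E(Q) = (7/Q)/38 = (7/Q)*(1/38) = 7/(38*Q))
1*E(-1) = 1*((7/38)/(-1)) = 1*((7/38)*(-1)) = 1*(-7/38) = -7/38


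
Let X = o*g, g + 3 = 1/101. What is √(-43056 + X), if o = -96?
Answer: 4*I*√27267879/101 ≈ 206.81*I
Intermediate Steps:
g = -302/101 (g = -3 + 1/101 = -302/101 ≈ -2.9901)
X = 28992/101 (X = -96*(-302/101) = 28992/101 ≈ 287.05)
√(-43056 + X) = √(-43056 + 28992/101) = √(-4319664/101) = 4*I*√27267879/101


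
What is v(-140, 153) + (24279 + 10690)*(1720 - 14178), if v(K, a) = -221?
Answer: -435644023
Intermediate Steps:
v(-140, 153) + (24279 + 10690)*(1720 - 14178) = -221 + (24279 + 10690)*(1720 - 14178) = -221 + 34969*(-12458) = -221 - 435643802 = -435644023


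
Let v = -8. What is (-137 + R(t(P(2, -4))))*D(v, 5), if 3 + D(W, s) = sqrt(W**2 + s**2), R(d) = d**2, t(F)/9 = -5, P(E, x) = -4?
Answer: -5664 + 1888*sqrt(89) ≈ 12147.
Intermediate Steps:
t(F) = -45 (t(F) = 9*(-5) = -45)
D(W, s) = -3 + sqrt(W**2 + s**2)
(-137 + R(t(P(2, -4))))*D(v, 5) = (-137 + (-45)**2)*(-3 + sqrt((-8)**2 + 5**2)) = (-137 + 2025)*(-3 + sqrt(64 + 25)) = 1888*(-3 + sqrt(89)) = -5664 + 1888*sqrt(89)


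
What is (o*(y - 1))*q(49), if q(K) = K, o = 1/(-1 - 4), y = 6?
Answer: -49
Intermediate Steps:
o = -1/5 (o = 1/(-5) = -1/5 ≈ -0.20000)
(o*(y - 1))*q(49) = -(6 - 1)/5*49 = -1/5*5*49 = -1*49 = -49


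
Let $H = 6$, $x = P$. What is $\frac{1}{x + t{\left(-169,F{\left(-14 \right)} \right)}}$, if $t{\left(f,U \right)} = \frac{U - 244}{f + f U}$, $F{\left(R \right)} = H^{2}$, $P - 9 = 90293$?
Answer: $\frac{481}{43435278} \approx 1.1074 \cdot 10^{-5}$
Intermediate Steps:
$P = 90302$ ($P = 9 + 90293 = 90302$)
$x = 90302$
$F{\left(R \right)} = 36$ ($F{\left(R \right)} = 6^{2} = 36$)
$t{\left(f,U \right)} = \frac{-244 + U}{f + U f}$
$\frac{1}{x + t{\left(-169,F{\left(-14 \right)} \right)}} = \frac{1}{90302 + \frac{-244 + 36}{\left(-169\right) \left(1 + 36\right)}} = \frac{1}{90302 - \frac{1}{169} \cdot \frac{1}{37} \left(-208\right)} = \frac{1}{90302 - \frac{1}{6253} \left(-208\right)} = \frac{1}{90302 + \frac{16}{481}} = \frac{1}{\frac{43435278}{481}} = \frac{481}{43435278}$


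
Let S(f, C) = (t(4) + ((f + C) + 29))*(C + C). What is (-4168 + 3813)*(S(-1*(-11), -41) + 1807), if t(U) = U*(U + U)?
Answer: 260925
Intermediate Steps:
t(U) = 2*U² (t(U) = U*(2*U) = 2*U²)
S(f, C) = 2*C*(61 + C + f) (S(f, C) = (2*4² + ((f + C) + 29))*(C + C) = (2*16 + ((C + f) + 29))*(2*C) = (32 + (29 + C + f))*(2*C) = (61 + C + f)*(2*C) = 2*C*(61 + C + f))
(-4168 + 3813)*(S(-1*(-11), -41) + 1807) = (-4168 + 3813)*(2*(-41)*(61 - 41 - 1*(-11)) + 1807) = -355*(2*(-41)*(61 - 41 + 11) + 1807) = -355*(2*(-41)*31 + 1807) = -355*(-2542 + 1807) = -355*(-735) = 260925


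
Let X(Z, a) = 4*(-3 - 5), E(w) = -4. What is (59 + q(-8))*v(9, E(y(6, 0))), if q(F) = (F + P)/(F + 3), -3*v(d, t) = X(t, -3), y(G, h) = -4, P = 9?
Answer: 3136/5 ≈ 627.20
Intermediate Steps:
X(Z, a) = -32 (X(Z, a) = 4*(-8) = -32)
v(d, t) = 32/3 (v(d, t) = -⅓*(-32) = 32/3)
q(F) = (9 + F)/(3 + F) (q(F) = (F + 9)/(F + 3) = (9 + F)/(3 + F))
(59 + q(-8))*v(9, E(y(6, 0))) = (59 + (9 - 8)/(3 - 8))*(32/3) = (59 + 1/(-5))*(32/3) = (59 - ⅕*1)*(32/3) = (59 - ⅕)*(32/3) = (294/5)*(32/3) = 3136/5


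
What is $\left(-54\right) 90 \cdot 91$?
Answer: $-442260$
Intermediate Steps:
$\left(-54\right) 90 \cdot 91 = \left(-4860\right) 91 = -442260$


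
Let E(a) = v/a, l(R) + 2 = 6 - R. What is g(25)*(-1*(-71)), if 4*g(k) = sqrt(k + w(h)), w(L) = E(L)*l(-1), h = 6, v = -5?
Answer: 355*sqrt(30)/24 ≈ 81.017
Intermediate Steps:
l(R) = 4 - R (l(R) = -2 + (6 - R) = 4 - R)
E(a) = -5/a
w(L) = -25/L (w(L) = (-5/L)*(4 - 1*(-1)) = (-5/L)*(4 + 1) = -5/L*5 = -25/L)
g(k) = sqrt(-25/6 + k)/4 (g(k) = sqrt(k - 25/6)/4 = sqrt(-25/6 + k)/4)
g(25)*(-1*(-71)) = (sqrt(-150 + 36*25)/24)*(-1*(-71)) = (sqrt(-150 + 900)/24)*71 = (sqrt(750)/24)*71 = ((5*sqrt(30))/24)*71 = (5*sqrt(30)/24)*71 = 355*sqrt(30)/24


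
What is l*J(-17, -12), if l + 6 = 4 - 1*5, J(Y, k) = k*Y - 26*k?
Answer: -3612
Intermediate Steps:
J(Y, k) = -26*k + Y*k (J(Y, k) = Y*k - 26*k = -26*k + Y*k)
l = -7 (l = -6 + (4 - 1*5) = -6 + (4 - 5) = -6 - 1 = -7)
l*J(-17, -12) = -(-84)*(-26 - 17) = -(-84)*(-43) = -7*516 = -3612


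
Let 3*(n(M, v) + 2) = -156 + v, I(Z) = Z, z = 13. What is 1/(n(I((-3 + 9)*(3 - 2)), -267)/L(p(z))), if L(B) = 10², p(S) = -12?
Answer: -100/143 ≈ -0.69930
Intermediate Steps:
n(M, v) = -54 + v/3 (n(M, v) = -2 + (-156 + v)/3 = -2 + (-52 + v/3) = -54 + v/3)
L(B) = 100
1/(n(I((-3 + 9)*(3 - 2)), -267)/L(p(z))) = 1/((-54 + (⅓)*(-267))/100) = 1/((-54 - 89)*(1/100)) = 1/(-143*1/100) = 1/(-143/100) = -100/143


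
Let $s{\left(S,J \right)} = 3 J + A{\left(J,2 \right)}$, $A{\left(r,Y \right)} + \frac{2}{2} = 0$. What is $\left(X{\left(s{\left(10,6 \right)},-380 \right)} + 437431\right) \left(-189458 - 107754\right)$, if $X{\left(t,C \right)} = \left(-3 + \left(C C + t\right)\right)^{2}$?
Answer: $-6198606163874324$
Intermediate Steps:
$A{\left(r,Y \right)} = -1$ ($A{\left(r,Y \right)} = -1 + 0 = -1$)
$s{\left(S,J \right)} = -1 + 3 J$ ($s{\left(S,J \right)} = 3 J - 1 = -1 + 3 J$)
$X{\left(t,C \right)} = \left(-3 + t + C^{2}\right)^{2}$ ($X{\left(t,C \right)} = \left(-3 + \left(C^{2} + t\right)\right)^{2} = \left(-3 + \left(t + C^{2}\right)\right)^{2} = \left(-3 + t + C^{2}\right)^{2}$)
$\left(X{\left(s{\left(10,6 \right)},-380 \right)} + 437431\right) \left(-189458 - 107754\right) = \left(\left(-3 + \left(-1 + 3 \cdot 6\right) + \left(-380\right)^{2}\right)^{2} + 437431\right) \left(-189458 - 107754\right) = \left(\left(-3 + \left(-1 + 18\right) + 144400\right)^{2} + 437431\right) \left(-297212\right) = \left(\left(-3 + 17 + 144400\right)^{2} + 437431\right) \left(-297212\right) = \left(144414^{2} + 437431\right) \left(-297212\right) = \left(20855403396 + 437431\right) \left(-297212\right) = 20855840827 \left(-297212\right) = -6198606163874324$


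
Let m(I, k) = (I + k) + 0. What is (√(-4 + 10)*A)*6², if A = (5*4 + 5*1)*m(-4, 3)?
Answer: -900*√6 ≈ -2204.5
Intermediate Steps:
m(I, k) = I + k
A = -25 (A = (5*4 + 5*1)*(-4 + 3) = (20 + 5)*(-1) = 25*(-1) = -25)
(√(-4 + 10)*A)*6² = (√(-4 + 10)*(-25))*6² = (√6*(-25))*36 = -25*√6*36 = -900*√6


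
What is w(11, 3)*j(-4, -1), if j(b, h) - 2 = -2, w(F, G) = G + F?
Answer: 0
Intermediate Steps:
w(F, G) = F + G
j(b, h) = 0 (j(b, h) = 2 - 2 = 0)
w(11, 3)*j(-4, -1) = (11 + 3)*0 = 14*0 = 0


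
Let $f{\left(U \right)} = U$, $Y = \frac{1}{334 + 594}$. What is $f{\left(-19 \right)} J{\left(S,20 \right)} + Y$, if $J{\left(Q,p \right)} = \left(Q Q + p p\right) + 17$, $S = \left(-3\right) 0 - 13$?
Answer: $- \frac{10332351}{928} \approx -11134.0$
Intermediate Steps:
$S = -13$ ($S = 0 - 13 = -13$)
$J{\left(Q,p \right)} = 17 + Q^{2} + p^{2}$ ($J{\left(Q,p \right)} = \left(Q^{2} + p^{2}\right) + 17 = 17 + Q^{2} + p^{2}$)
$Y = \frac{1}{928} \approx 0.0010776$
$f{\left(-19 \right)} J{\left(S,20 \right)} + Y = - 19 \left(17 + \left(-13\right)^{2} + 20^{2}\right) + \frac{1}{928} = - 19 \left(17 + 169 + 400\right) + \frac{1}{928} = \left(-19\right) 586 + \frac{1}{928} = -11134 + \frac{1}{928} = - \frac{10332351}{928}$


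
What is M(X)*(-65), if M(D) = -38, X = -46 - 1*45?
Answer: 2470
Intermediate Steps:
X = -91 (X = -46 - 45 = -91)
M(X)*(-65) = -38*(-65) = 2470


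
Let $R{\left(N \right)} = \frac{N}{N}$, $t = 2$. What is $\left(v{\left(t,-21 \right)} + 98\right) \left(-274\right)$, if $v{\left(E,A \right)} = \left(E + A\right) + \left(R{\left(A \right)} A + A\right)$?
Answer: $-10138$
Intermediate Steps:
$R{\left(N \right)} = 1$
$v{\left(E,A \right)} = E + 3 A$ ($v{\left(E,A \right)} = \left(E + A\right) + \left(1 A + A\right) = \left(A + E\right) + \left(A + A\right) = \left(A + E\right) + 2 A = E + 3 A$)
$\left(v{\left(t,-21 \right)} + 98\right) \left(-274\right) = \left(\left(2 + 3 \left(-21\right)\right) + 98\right) \left(-274\right) = \left(\left(2 - 63\right) + 98\right) \left(-274\right) = \left(-61 + 98\right) \left(-274\right) = 37 \left(-274\right) = -10138$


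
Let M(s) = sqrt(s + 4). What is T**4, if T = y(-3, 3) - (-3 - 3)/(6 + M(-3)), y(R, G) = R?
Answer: 50625/2401 ≈ 21.085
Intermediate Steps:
M(s) = sqrt(4 + s)
T = -15/7 (T = -3 - (-3 - 3)/(6 + sqrt(4 - 3)) = -3 - (-6)/(6 + sqrt(1)) = -3 - (-6)/(6 + 1) = -3 - (-6)/7 = -3 - 1*(-6/7) = -3 + 6/7 = -15/7 ≈ -2.1429)
T**4 = (-15/7)**4 = 50625/2401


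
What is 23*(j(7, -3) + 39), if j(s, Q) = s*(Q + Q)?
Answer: -69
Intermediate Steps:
j(s, Q) = 2*Q*s (j(s, Q) = s*(2*Q) = 2*Q*s)
23*(j(7, -3) + 39) = 23*(2*(-3)*7 + 39) = 23*(-42 + 39) = 23*(-3) = -69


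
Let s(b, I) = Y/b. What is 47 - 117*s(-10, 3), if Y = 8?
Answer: 703/5 ≈ 140.60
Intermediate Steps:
s(b, I) = 8/b
47 - 117*s(-10, 3) = 47 - 936/(-10) = 47 - 936*(-1)/10 = 47 - 117*(-4/5) = 47 + 468/5 = 703/5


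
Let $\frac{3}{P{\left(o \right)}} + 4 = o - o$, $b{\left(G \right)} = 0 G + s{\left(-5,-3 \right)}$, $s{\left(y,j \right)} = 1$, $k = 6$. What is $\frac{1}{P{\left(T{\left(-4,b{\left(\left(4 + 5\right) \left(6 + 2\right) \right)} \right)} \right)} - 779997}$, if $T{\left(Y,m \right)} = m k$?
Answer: $- \frac{4}{3119991} \approx -1.2821 \cdot 10^{-6}$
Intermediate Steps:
$b{\left(G \right)} = 1$ ($b{\left(G \right)} = 0 G + 1 = 0 + 1 = 1$)
$T{\left(Y,m \right)} = 6 m$ ($T{\left(Y,m \right)} = m 6 = 6 m$)
$P{\left(o \right)} = - \frac{3}{4}$ ($P{\left(o \right)} = \frac{3}{-4 + \left(o - o\right)} = \frac{3}{-4 + 0} = \frac{3}{-4} = 3 \left(- \frac{1}{4}\right) = - \frac{3}{4}$)
$\frac{1}{P{\left(T{\left(-4,b{\left(\left(4 + 5\right) \left(6 + 2\right) \right)} \right)} \right)} - 779997} = \frac{1}{- \frac{3}{4} - 779997} = \frac{1}{- \frac{3119991}{4}} = - \frac{4}{3119991}$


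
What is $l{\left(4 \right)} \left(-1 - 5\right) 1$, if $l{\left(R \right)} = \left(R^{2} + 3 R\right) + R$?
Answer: $-192$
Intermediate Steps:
$l{\left(R \right)} = R^{2} + 4 R$
$l{\left(4 \right)} \left(-1 - 5\right) 1 = 4 \left(4 + 4\right) \left(-1 - 5\right) 1 = 4 \cdot 8 \left(-1 - 5\right) 1 = 32 \left(-6\right) 1 = \left(-192\right) 1 = -192$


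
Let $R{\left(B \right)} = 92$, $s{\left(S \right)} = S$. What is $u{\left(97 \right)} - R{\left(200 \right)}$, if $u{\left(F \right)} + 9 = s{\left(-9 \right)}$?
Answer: $-110$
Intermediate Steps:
$u{\left(F \right)} = -18$ ($u{\left(F \right)} = -9 - 9 = -18$)
$u{\left(97 \right)} - R{\left(200 \right)} = -18 - 92 = -110$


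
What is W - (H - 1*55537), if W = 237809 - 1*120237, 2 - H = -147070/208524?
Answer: 18048408499/104262 ≈ 1.7311e+5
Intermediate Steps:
H = 282059/104262 (H = 2 - (-147070)/208524 = 2 - 1*(-73535/104262) = 2 + 73535/104262 = 282059/104262 ≈ 2.7053)
W = 117572 (W = 237809 - 120237 = 117572)
W - (H - 1*55537) = 117572 - (282059/104262 - 1*55537) = 117572 - (282059/104262 - 55537) = 117572 - 1*(-5790116635/104262) = 117572 + 5790116635/104262 = 18048408499/104262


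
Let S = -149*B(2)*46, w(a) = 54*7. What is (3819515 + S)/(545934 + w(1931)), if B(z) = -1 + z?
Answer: 1270887/182104 ≈ 6.9789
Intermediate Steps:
w(a) = 378
S = -6854 (S = -149*(-1 + 2)*46 = -149*1*46 = -149*46 = -6854)
(3819515 + S)/(545934 + w(1931)) = (3819515 - 6854)/(545934 + 378) = 3812661/546312 = 3812661*(1/546312) = 1270887/182104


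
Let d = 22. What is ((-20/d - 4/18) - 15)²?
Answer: 2550409/9801 ≈ 260.22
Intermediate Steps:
((-20/d - 4/18) - 15)² = ((-20/22 - 4/18) - 15)² = ((-20*1/22 - 4*1/18) - 15)² = ((-10/11 - 2/9) - 15)² = (-112/99 - 15)² = (-1597/99)² = 2550409/9801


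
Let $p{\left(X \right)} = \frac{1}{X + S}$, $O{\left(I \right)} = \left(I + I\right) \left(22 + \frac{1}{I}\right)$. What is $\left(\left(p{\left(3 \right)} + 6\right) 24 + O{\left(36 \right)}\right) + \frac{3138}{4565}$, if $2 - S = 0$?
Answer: $\frac{1584500}{913} \approx 1735.5$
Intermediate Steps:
$S = 2$ ($S = 2 - 0 = 2 + 0 = 2$)
$O{\left(I \right)} = 2 I \left(22 + \frac{1}{I}\right)$
$p{\left(X \right)} = \frac{1}{2 + X}$ ($p{\left(X \right)} = \frac{1}{X + 2} = \frac{1}{2 + X}$)
$\left(\left(p{\left(3 \right)} + 6\right) 24 + O{\left(36 \right)}\right) + \frac{3138}{4565} = \left(\left(\frac{1}{2 + 3} + 6\right) 24 + \left(2 + 44 \cdot 36\right)\right) + \frac{3138}{4565} = \left(\left(\frac{1}{5} + 6\right) 24 + \left(2 + 1584\right)\right) + 3138 \cdot \frac{1}{4565} = \left(\left(\frac{1}{5} + 6\right) 24 + 1586\right) + \frac{3138}{4565} = \left(\frac{31}{5} \cdot 24 + 1586\right) + \frac{3138}{4565} = \left(\frac{744}{5} + 1586\right) + \frac{3138}{4565} = \frac{8674}{5} + \frac{3138}{4565} = \frac{1584500}{913}$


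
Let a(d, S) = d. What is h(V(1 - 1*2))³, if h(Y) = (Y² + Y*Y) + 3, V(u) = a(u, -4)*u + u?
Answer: 27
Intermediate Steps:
V(u) = u + u² (V(u) = u*u + u = u² + u = u + u²)
h(Y) = 3 + 2*Y² (h(Y) = (Y² + Y²) + 3 = 2*Y² + 3 = 3 + 2*Y²)
h(V(1 - 1*2))³ = (3 + 2*((1 - 1*2)*(1 + (1 - 1*2)))²)³ = (3 + 2*((1 - 2)*(1 + (1 - 2)))²)³ = (3 + 2*(-(1 - 1))²)³ = (3 + 2*(-1*0)²)³ = (3 + 2*0²)³ = (3 + 2*0)³ = (3 + 0)³ = 3³ = 27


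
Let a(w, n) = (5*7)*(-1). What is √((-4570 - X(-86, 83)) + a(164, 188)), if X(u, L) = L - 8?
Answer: 6*I*√130 ≈ 68.411*I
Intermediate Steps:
a(w, n) = -35 (a(w, n) = 35*(-1) = -35)
X(u, L) = -8 + L
√((-4570 - X(-86, 83)) + a(164, 188)) = √((-4570 - (-8 + 83)) - 35) = √((-4570 - 1*75) - 35) = √((-4570 - 75) - 35) = √(-4645 - 35) = √(-4680) = 6*I*√130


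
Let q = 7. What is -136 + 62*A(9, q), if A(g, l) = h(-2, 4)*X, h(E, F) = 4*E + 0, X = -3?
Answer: 1352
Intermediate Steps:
h(E, F) = 4*E
A(g, l) = 24 (A(g, l) = (4*(-2))*(-3) = -8*(-3) = 24)
-136 + 62*A(9, q) = -136 + 62*24 = -136 + 1488 = 1352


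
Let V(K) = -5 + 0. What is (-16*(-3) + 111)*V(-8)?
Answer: -795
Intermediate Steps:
V(K) = -5
(-16*(-3) + 111)*V(-8) = (-16*(-3) + 111)*(-5) = (48 + 111)*(-5) = 159*(-5) = -795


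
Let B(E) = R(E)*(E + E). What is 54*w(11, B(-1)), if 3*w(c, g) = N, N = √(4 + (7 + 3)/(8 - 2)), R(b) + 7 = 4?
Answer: 6*√51 ≈ 42.849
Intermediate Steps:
R(b) = -3 (R(b) = -7 + 4 = -3)
B(E) = -6*E (B(E) = -3*(E + E) = -6*E)
N = √51/3 (N = √(4 + 10/6) = √(4 + 10*(⅙)) = √(4 + 5/3) = √(17/3) = √51/3 ≈ 2.3805)
w(c, g) = √51/9 (w(c, g) = (√51/3)/3 = √51/9)
54*w(11, B(-1)) = 54*(√51/9) = 6*√51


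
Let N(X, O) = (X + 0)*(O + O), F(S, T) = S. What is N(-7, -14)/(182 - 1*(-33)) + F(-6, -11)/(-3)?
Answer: 626/215 ≈ 2.9116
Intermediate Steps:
N(X, O) = 2*O*X (N(X, O) = X*(2*O) = 2*O*X)
N(-7, -14)/(182 - 1*(-33)) + F(-6, -11)/(-3) = (2*(-14)*(-7))/(182 - 1*(-33)) - 6/(-3) = 196/(182 + 33) - 6*(-1/3) = 196/215 + 2 = 626/215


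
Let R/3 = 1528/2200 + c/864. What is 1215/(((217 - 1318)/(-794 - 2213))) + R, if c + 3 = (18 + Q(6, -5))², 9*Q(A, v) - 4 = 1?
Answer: 3910175466499/1177189200 ≈ 3321.6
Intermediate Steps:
Q(A, v) = 5/9 (Q(A, v) = 4/9 + (⅑)*1 = 4/9 + ⅑ = 5/9)
c = 27646/81 (c = -3 + (18 + 5/9)² = -3 + (167/9)² = -3 + 27889/81 = 27646/81 ≈ 341.31)
R = 10484797/3207600 (R = 3*(1528/2200 + (27646/81)/864) = 3*(1528*(1/2200) + (27646/81)*(1/864)) = 3*(191/275 + 13823/34992) = 3*(10484797/9622800) = 10484797/3207600 ≈ 3.2687)
1215/(((217 - 1318)/(-794 - 2213))) + R = 1215/(((217 - 1318)/(-794 - 2213))) + 10484797/3207600 = 1215/((-1101/(-3007))) + 10484797/3207600 = 1215/((-1101*(-1/3007))) + 10484797/3207600 = 1215/(1101/3007) + 10484797/3207600 = 1215*(3007/1101) + 10484797/3207600 = 1217835/367 + 10484797/3207600 = 3910175466499/1177189200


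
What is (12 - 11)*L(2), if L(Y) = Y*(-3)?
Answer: -6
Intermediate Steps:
L(Y) = -3*Y
(12 - 11)*L(2) = (12 - 11)*(-3*2) = 1*(-6) = -6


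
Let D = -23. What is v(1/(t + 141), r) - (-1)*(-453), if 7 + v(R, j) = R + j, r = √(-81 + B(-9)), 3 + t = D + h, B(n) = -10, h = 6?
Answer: -55659/121 + I*√91 ≈ -459.99 + 9.5394*I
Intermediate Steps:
t = -20 (t = -3 + (-23 + 6) = -3 - 17 = -20)
r = I*√91 (r = √(-81 - 10) = √(-91) = I*√91 ≈ 9.5394*I)
v(R, j) = -7 + R + j (v(R, j) = -7 + (R + j) = -7 + R + j)
v(1/(t + 141), r) - (-1)*(-453) = (-7 + 1/(-20 + 141) + I*√91) - (-1)*(-453) = (-7 + 1/121 + I*√91) - 1*453 = (-7 + 1/121 + I*√91) - 453 = (-846/121 + I*√91) - 453 = -55659/121 + I*√91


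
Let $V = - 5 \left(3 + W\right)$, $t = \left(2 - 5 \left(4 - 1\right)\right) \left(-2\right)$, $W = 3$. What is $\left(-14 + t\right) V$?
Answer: $-360$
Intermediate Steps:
$t = 26$ ($t = \left(2 - 15\right) \left(-2\right) = \left(-13\right) \left(-2\right) = 26$)
$V = -30$ ($V = - 5 \left(3 + 3\right) = \left(-5\right) 6 = -30$)
$\left(-14 + t\right) V = \left(-14 + 26\right) \left(-30\right) = 12 \left(-30\right) = -360$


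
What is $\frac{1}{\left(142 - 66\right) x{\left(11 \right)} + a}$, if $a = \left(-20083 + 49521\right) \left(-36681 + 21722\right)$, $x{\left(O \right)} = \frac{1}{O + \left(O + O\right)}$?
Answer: $- \frac{33}{14531980310} \approx -2.2709 \cdot 10^{-9}$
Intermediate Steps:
$x{\left(O \right)} = \frac{1}{3 O}$ ($x{\left(O \right)} = \frac{1}{O + 2 O} = \frac{1}{3 O}$)
$a = -440363042$ ($a = 29438 \left(-14959\right) = -440363042$)
$\frac{1}{\left(142 - 66\right) x{\left(11 \right)} + a} = \frac{1}{\left(142 - 66\right) \frac{1}{3 \cdot 11} - 440363042} = \frac{1}{76 \cdot \frac{1}{3} \cdot \frac{1}{11} - 440363042} = \frac{1}{76 \cdot \frac{1}{33} - 440363042} = \frac{1}{\frac{76}{33} - 440363042} = \frac{1}{- \frac{14531980310}{33}} = - \frac{33}{14531980310}$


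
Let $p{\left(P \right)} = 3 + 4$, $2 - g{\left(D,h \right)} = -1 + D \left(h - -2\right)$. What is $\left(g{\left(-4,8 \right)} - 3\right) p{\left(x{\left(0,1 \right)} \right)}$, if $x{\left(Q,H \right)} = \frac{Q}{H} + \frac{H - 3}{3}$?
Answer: $280$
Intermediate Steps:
$g{\left(D,h \right)} = 3 - D \left(2 + h\right)$ ($g{\left(D,h \right)} = 2 - \left(-1 + D \left(h - -2\right)\right) = 2 - \left(-1 + D \left(h + 2\right)\right) = 2 - \left(-1 + D \left(2 + h\right)\right) = 3 - D \left(2 + h\right)$)
$x{\left(Q,H \right)} = -1 + \frac{H}{3} + \frac{Q}{H}$ ($x{\left(Q,H \right)} = \frac{Q}{H} + \left(-3 + H\right) \frac{1}{3} = \frac{Q}{H} + \left(-1 + \frac{H}{3}\right) = -1 + \frac{H}{3} + \frac{Q}{H}$)
$p{\left(P \right)} = 7$
$\left(g{\left(-4,8 \right)} - 3\right) p{\left(x{\left(0,1 \right)} \right)} = \left(\left(3 - -8 - \left(-4\right) 8\right) - 3\right) 7 = \left(\left(3 + 8 + 32\right) - 3\right) 7 = \left(43 - 3\right) 7 = 40 \cdot 7 = 280$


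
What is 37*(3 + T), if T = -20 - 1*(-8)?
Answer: -333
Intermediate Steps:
T = -12 (T = -20 + 8 = -12)
37*(3 + T) = 37*(3 - 12) = 37*(-9) = -333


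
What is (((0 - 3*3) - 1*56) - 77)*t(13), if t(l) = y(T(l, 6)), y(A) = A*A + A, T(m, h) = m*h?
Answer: -875004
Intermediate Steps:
T(m, h) = h*m
y(A) = A + A² (y(A) = A² + A = A + A²)
t(l) = 6*l*(1 + 6*l) (t(l) = (6*l)*(1 + 6*l) = 6*l*(1 + 6*l))
(((0 - 3*3) - 1*56) - 77)*t(13) = (((0 - 3*3) - 1*56) - 77)*(6*13*(1 + 6*13)) = (((0 - 9) - 56) - 77)*(6*13*(1 + 78)) = ((-9 - 56) - 77)*(6*13*79) = (-65 - 77)*6162 = -142*6162 = -875004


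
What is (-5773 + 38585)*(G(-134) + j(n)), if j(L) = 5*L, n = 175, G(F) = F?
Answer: 24313692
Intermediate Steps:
(-5773 + 38585)*(G(-134) + j(n)) = (-5773 + 38585)*(-134 + 5*175) = 32812*(-134 + 875) = 32812*741 = 24313692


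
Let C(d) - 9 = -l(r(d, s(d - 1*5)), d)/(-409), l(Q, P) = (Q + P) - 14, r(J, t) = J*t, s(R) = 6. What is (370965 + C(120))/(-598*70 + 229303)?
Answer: 151729192/76664187 ≈ 1.9791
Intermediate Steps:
l(Q, P) = -14 + P + Q (l(Q, P) = (P + Q) - 14 = -14 + P + Q)
C(d) = 3667/409 + 7*d/409 (C(d) = 9 - (-14 + d + d*6)/(-409) = 9 - (-14 + d + 6*d)*(-1/409) = 9 - (-14 + 7*d)*(-1/409) = 9 + (14 - 7*d)*(-1/409) = 9 + (-14/409 + 7*d/409) = 3667/409 + 7*d/409)
(370965 + C(120))/(-598*70 + 229303) = (370965 + (3667/409 + (7/409)*120))/(-598*70 + 229303) = (370965 + (3667/409 + 840/409))/(-41860 + 229303) = (370965 + 4507/409)/187443 = (151729192/409)*(1/187443) = 151729192/76664187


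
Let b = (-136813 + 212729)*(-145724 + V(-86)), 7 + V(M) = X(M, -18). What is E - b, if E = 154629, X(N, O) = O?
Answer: 11064835713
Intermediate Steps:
V(M) = -25 (V(M) = -7 - 18 = -25)
b = -11064681084 (b = (-136813 + 212729)*(-145724 - 25) = 75916*(-145749) = -11064681084)
E - b = 154629 - 1*(-11064681084) = 154629 + 11064681084 = 11064835713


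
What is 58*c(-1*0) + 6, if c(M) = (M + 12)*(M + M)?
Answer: 6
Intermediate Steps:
c(M) = 2*M*(12 + M) (c(M) = (12 + M)*(2*M) = 2*M*(12 + M))
58*c(-1*0) + 6 = 58*(2*(-1*0)*(12 - 1*0)) + 6 = 58*(2*0*(12 + 0)) + 6 = 58*(2*0*12) + 6 = 58*0 + 6 = 0 + 6 = 6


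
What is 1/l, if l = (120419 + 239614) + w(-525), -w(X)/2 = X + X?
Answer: 1/362133 ≈ 2.7614e-6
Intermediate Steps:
w(X) = -4*X (w(X) = -2*(X + X) = -4*X)
l = 362133 (l = (120419 + 239614) - 4*(-525) = 360033 + 2100 = 362133)
1/l = 1/362133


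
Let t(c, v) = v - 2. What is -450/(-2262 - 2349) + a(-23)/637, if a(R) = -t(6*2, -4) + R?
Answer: 69421/979069 ≈ 0.070905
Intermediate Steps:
t(c, v) = -2 + v
a(R) = 6 + R (a(R) = -(-2 - 4) + R = -1*(-6) + R = 6 + R)
-450/(-2262 - 2349) + a(-23)/637 = -450/(-2262 - 2349) + (6 - 23)/637 = -450/(-4611) - 17*1/637 = -450*(-1/4611) - 17/637 = 150/1537 - 17/637 = 69421/979069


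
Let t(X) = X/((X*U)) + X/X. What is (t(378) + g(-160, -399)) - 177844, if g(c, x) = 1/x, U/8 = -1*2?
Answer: -1135350127/6384 ≈ -1.7784e+5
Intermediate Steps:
U = -16 (U = 8*(-1*2) = 8*(-2) = -16)
t(X) = 15/16 (t(X) = X/((X*(-16))) + X/X = X/((-16*X)) + 1 = X*(-1/(16*X)) + 1 = -1/16 + 1 = 15/16)
(t(378) + g(-160, -399)) - 177844 = (15/16 + 1/(-399)) - 177844 = (15/16 - 1/399) - 177844 = 5969/6384 - 177844 = -1135350127/6384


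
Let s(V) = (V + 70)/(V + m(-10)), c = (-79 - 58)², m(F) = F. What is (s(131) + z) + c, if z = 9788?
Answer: 3455598/121 ≈ 28559.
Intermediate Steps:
c = 18769 (c = (-137)² = 18769)
s(V) = (70 + V)/(-10 + V) (s(V) = (V + 70)/(V - 10) = (70 + V)/(-10 + V))
(s(131) + z) + c = ((70 + 131)/(-10 + 131) + 9788) + 18769 = (201/121 + 9788) + 18769 = 1184549/121 + 18769 = 3455598/121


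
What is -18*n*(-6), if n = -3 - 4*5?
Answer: -2484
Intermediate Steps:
n = -23 (n = -3 - 20 = -23)
-18*n*(-6) = -18*(-23)*(-6) = 414*(-6) = -2484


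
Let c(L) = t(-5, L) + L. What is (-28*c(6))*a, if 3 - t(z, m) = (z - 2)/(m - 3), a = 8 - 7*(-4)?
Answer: -11424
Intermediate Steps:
a = 36 (a = 8 + 28 = 36)
t(z, m) = 3 - (-2 + z)/(-3 + m) (t(z, m) = 3 - (z - 2)/(m - 3) = 3 - (-2 + z)/(-3 + m))
c(L) = L + (-2 + 3*L)/(-3 + L) (c(L) = (-7 - 1*(-5) + 3*L)/(-3 + L) + L = (-7 + 5 + 3*L)/(-3 + L) + L = (-2 + 3*L)/(-3 + L) + L = L + (-2 + 3*L)/(-3 + L))
(-28*c(6))*a = -28*(-2 + 6²)/(-3 + 6)*36 = -28*(-2 + 36)/3*36 = -28*34/3*36 = -952/3*36 = -11424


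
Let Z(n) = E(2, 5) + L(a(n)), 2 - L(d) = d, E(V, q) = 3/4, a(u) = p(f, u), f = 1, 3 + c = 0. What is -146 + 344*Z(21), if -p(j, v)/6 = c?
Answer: -5392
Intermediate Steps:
c = -3 (c = -3 + 0 = -3)
p(j, v) = 18 (p(j, v) = -6*(-3) = 18)
a(u) = 18
E(V, q) = ¾ (E(V, q) = 3*(¼) = ¾)
L(d) = 2 - d
Z(n) = -61/4 (Z(n) = ¾ + (2 - 1*18) = ¾ + (2 - 18) = ¾ - 16 = -61/4)
-146 + 344*Z(21) = -146 + 344*(-61/4) = -146 - 5246 = -5392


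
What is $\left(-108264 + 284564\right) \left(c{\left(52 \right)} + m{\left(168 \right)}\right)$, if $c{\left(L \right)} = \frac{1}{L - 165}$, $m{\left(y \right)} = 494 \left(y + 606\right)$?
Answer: $\frac{7617257820100}{113} \approx 6.7409 \cdot 10^{10}$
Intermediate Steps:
$m{\left(y \right)} = 299364 + 494 y$ ($m{\left(y \right)} = 494 \left(606 + y\right) = 299364 + 494 y$)
$c{\left(L \right)} = \frac{1}{-165 + L}$
$\left(-108264 + 284564\right) \left(c{\left(52 \right)} + m{\left(168 \right)}\right) = \left(-108264 + 284564\right) \left(\frac{1}{-165 + 52} + \left(299364 + 494 \cdot 168\right)\right) = 176300 \left(\frac{1}{-113} + \left(299364 + 82992\right)\right) = 176300 \left(- \frac{1}{113} + 382356\right) = 176300 \cdot \frac{43206227}{113} = \frac{7617257820100}{113}$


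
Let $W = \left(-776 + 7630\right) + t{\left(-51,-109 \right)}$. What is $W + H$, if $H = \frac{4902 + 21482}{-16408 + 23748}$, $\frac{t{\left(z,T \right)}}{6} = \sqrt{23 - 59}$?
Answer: $\frac{12583686}{1835} + 36 i \approx 6857.6 + 36.0 i$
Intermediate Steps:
$t{\left(z,T \right)} = 36 i$ ($t{\left(z,T \right)} = 6 \sqrt{23 - 59} = 6 \sqrt{-36} = 6 \cdot 6 i = 36 i$)
$W = 6854 + 36 i$ ($W = \left(-776 + 7630\right) + 36 i = 6854 + 36 i \approx 6854.0 + 36.0 i$)
$H = \frac{6596}{1835}$ ($H = \frac{26384}{7340} = 26384 \cdot \frac{1}{7340} = \frac{6596}{1835} \approx 3.5946$)
$W + H = \left(6854 + 36 i\right) + \frac{6596}{1835} = \frac{12583686}{1835} + 36 i$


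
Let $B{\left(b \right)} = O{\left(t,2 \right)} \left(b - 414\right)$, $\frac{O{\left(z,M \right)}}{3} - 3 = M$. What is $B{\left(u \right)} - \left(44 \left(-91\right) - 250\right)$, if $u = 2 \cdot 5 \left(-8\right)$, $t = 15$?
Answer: $-3156$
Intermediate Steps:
$u = -80$ ($u = 10 \left(-8\right) = -80$)
$O{\left(z,M \right)} = 9 + 3 M$
$B{\left(b \right)} = -6210 + 15 b$ ($B{\left(b \right)} = \left(9 + 3 \cdot 2\right) \left(b - 414\right) = \left(9 + 6\right) \left(-414 + b\right) = 15 \left(-414 + b\right) = -6210 + 15 b$)
$B{\left(u \right)} - \left(44 \left(-91\right) - 250\right) = \left(-6210 + 15 \left(-80\right)\right) - \left(44 \left(-91\right) - 250\right) = \left(-6210 - 1200\right) - \left(-4004 - 250\right) = -7410 - -4254 = -7410 + 4254 = -3156$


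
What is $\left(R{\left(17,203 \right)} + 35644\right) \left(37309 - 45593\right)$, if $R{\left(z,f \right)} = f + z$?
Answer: $-297097376$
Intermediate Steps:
$\left(R{\left(17,203 \right)} + 35644\right) \left(37309 - 45593\right) = \left(\left(203 + 17\right) + 35644\right) \left(37309 - 45593\right) = \left(220 + 35644\right) \left(-8284\right) = 35864 \left(-8284\right) = -297097376$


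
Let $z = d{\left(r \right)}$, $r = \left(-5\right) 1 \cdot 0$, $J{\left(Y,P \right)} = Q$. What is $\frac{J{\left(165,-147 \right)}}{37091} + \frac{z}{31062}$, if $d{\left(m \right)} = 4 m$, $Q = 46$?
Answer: $\frac{46}{37091} \approx 0.0012402$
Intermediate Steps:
$J{\left(Y,P \right)} = 46$
$r = 0$ ($r = \left(-5\right) 0 = 0$)
$z = 0$ ($z = 4 \cdot 0 = 0$)
$\frac{J{\left(165,-147 \right)}}{37091} + \frac{z}{31062} = \frac{46}{37091} + \frac{0}{31062} = 46 \cdot \frac{1}{37091} + 0 \cdot \frac{1}{31062} = \frac{46}{37091} + 0 = \frac{46}{37091}$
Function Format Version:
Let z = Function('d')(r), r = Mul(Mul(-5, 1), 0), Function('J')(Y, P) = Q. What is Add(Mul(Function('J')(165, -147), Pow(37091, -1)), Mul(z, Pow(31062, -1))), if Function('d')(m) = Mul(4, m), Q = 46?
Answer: Rational(46, 37091) ≈ 0.0012402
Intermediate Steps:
Function('J')(Y, P) = 46
r = 0 (r = Mul(-5, 0) = 0)
z = 0 (z = Mul(4, 0) = 0)
Add(Mul(Function('J')(165, -147), Pow(37091, -1)), Mul(z, Pow(31062, -1))) = Add(Mul(46, Pow(37091, -1)), Mul(0, Pow(31062, -1))) = Add(Mul(46, Rational(1, 37091)), Mul(0, Rational(1, 31062))) = Add(Rational(46, 37091), 0) = Rational(46, 37091)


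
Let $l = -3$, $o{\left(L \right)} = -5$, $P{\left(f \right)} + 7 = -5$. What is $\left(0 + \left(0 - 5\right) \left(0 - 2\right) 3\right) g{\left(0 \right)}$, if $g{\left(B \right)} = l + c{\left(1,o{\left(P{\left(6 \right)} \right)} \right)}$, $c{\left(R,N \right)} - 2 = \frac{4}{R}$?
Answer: $90$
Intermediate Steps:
$P{\left(f \right)} = -12$ ($P{\left(f \right)} = -7 - 5 = -12$)
$c{\left(R,N \right)} = 2 + \frac{4}{R}$
$g{\left(B \right)} = 3$ ($g{\left(B \right)} = -3 + \left(2 + \frac{4}{1}\right) = -3 + \left(2 + 4 \cdot 1\right) = -3 + \left(2 + 4\right) = -3 + 6 = 3$)
$\left(0 + \left(0 - 5\right) \left(0 - 2\right) 3\right) g{\left(0 \right)} = \left(0 + \left(0 - 5\right) \left(0 - 2\right) 3\right) 3 = \left(0 + \left(-5\right) \left(-2\right) 3\right) 3 = \left(0 + 10 \cdot 3\right) 3 = \left(0 + 30\right) 3 = 30 \cdot 3 = 90$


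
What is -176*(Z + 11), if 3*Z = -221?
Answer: 33088/3 ≈ 11029.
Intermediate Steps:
Z = -221/3 (Z = (⅓)*(-221) = -221/3 ≈ -73.667)
-176*(Z + 11) = -176*(-221/3 + 11) = -176*(-188/3) = 33088/3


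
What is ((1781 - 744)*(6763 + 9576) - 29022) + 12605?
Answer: 16927126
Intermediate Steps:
((1781 - 744)*(6763 + 9576) - 29022) + 12605 = (1037*16339 - 29022) + 12605 = (16943543 - 29022) + 12605 = 16914521 + 12605 = 16927126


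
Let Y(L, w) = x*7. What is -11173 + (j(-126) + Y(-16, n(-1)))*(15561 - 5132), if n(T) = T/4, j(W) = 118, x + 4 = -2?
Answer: 781431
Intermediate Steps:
x = -6 (x = -4 - 2 = -6)
n(T) = T/4 (n(T) = T*(1/4) = T/4)
Y(L, w) = -42 (Y(L, w) = -6*7 = -42)
-11173 + (j(-126) + Y(-16, n(-1)))*(15561 - 5132) = -11173 + (118 - 42)*(15561 - 5132) = -11173 + 76*10429 = -11173 + 792604 = 781431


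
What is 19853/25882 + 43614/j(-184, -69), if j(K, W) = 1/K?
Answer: -207702408979/25882 ≈ -8.0250e+6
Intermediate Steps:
19853/25882 + 43614/j(-184, -69) = 19853/25882 + 43614/(1/(-184)) = 19853*(1/25882) + 43614/(-1/184) = 19853/25882 + 43614*(-184) = 19853/25882 - 8024976 = -207702408979/25882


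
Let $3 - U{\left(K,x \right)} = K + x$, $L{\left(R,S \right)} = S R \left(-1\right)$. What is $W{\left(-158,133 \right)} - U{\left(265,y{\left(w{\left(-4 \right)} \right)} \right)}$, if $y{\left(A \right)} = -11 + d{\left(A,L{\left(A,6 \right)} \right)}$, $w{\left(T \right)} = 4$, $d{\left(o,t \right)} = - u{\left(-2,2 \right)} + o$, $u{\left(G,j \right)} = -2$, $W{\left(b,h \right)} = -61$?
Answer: $196$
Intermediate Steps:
$L{\left(R,S \right)} = - R S$ ($L{\left(R,S \right)} = R S \left(-1\right) = - R S$)
$d{\left(o,t \right)} = 2 + o$ ($d{\left(o,t \right)} = \left(-1\right) \left(-2\right) + o = 2 + o$)
$y{\left(A \right)} = -9 + A$ ($y{\left(A \right)} = -11 + \left(2 + A\right) = -9 + A$)
$U{\left(K,x \right)} = 3 - K - x$ ($U{\left(K,x \right)} = 3 - \left(K + x\right) = 3 - K - x$)
$W{\left(-158,133 \right)} - U{\left(265,y{\left(w{\left(-4 \right)} \right)} \right)} = -61 - \left(3 - 265 - \left(-9 + 4\right)\right) = -61 - \left(3 - 265 - -5\right) = -61 - \left(3 - 265 + 5\right) = -61 - -257 = -61 + 257 = 196$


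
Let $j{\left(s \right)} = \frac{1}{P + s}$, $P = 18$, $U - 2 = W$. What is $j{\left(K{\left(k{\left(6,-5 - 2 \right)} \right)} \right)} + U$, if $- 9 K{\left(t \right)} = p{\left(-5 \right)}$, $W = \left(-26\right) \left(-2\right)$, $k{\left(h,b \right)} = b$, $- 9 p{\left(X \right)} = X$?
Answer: $\frac{78543}{1453} \approx 54.056$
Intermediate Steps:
$p{\left(X \right)} = - \frac{X}{9}$
$W = 52$
$U = 54$ ($U = 2 + 52 = 54$)
$K{\left(t \right)} = - \frac{5}{81}$ ($K{\left(t \right)} = - \frac{\left(- \frac{1}{9}\right) \left(-5\right)}{9} = \left(- \frac{1}{9}\right) \frac{5}{9} = - \frac{5}{81}$)
$j{\left(s \right)} = \frac{1}{18 + s}$
$j{\left(K{\left(k{\left(6,-5 - 2 \right)} \right)} \right)} + U = \frac{1}{18 - \frac{5}{81}} + 54 = \frac{1}{\frac{1453}{81}} + 54 = \frac{81}{1453} + 54 = \frac{78543}{1453}$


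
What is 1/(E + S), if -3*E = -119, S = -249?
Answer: -3/628 ≈ -0.0047771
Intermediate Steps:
E = 119/3 (E = -1/3*(-119) = 119/3 ≈ 39.667)
1/(E + S) = 1/(119/3 - 249) = 1/(-628/3) = -3/628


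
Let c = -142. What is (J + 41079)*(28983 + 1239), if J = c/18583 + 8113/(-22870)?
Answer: 263809984701465981/212496605 ≈ 1.2415e+9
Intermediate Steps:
J = -154011419/424993210 (J = -142/18583 + 8113/(-22870) = -142*1/18583 + 8113*(-1/22870) = -142/18583 - 8113/22870 = -154011419/424993210 ≈ -0.36239)
(J + 41079)*(28983 + 1239) = (-154011419/424993210 + 41079)*(28983 + 1239) = (17458142062171/424993210)*30222 = 263809984701465981/212496605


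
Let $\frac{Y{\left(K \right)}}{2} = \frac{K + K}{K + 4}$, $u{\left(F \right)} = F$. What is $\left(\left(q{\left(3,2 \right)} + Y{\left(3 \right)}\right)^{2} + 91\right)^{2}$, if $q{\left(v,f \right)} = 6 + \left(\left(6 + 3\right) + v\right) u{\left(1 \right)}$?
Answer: $\frac{552391009}{2401} \approx 2.3007 \cdot 10^{5}$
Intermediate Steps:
$q{\left(v,f \right)} = 15 + v$ ($q{\left(v,f \right)} = 6 + \left(\left(6 + 3\right) + v\right) 1 = 6 + \left(9 + v\right) 1 = 6 + \left(9 + v\right) = 15 + v$)
$Y{\left(K \right)} = \frac{4 K}{4 + K}$ ($Y{\left(K \right)} = 2 \frac{K + K}{K + 4} = 2 \frac{2 K}{4 + K} = \frac{4 K}{4 + K}$)
$\left(\left(q{\left(3,2 \right)} + Y{\left(3 \right)}\right)^{2} + 91\right)^{2} = \left(\left(\left(15 + 3\right) + 4 \cdot 3 \frac{1}{4 + 3}\right)^{2} + 91\right)^{2} = \left(\left(18 + 4 \cdot 3 \cdot \frac{1}{7}\right)^{2} + 91\right)^{2} = \left(\left(18 + \frac{12}{7}\right)^{2} + 91\right)^{2} = \left(\left(\frac{138}{7}\right)^{2} + 91\right)^{2} = \left(\frac{19044}{49} + 91\right)^{2} = \left(\frac{23503}{49}\right)^{2} = \frac{552391009}{2401}$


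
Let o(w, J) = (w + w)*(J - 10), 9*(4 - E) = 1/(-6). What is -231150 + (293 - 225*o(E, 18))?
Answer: -735971/3 ≈ -2.4532e+5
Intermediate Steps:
E = 217/54 (E = 4 - 1/9/(-6) = 4 - 1/9*(-1/6) = 4 + 1/54 = 217/54 ≈ 4.0185)
o(w, J) = 2*w*(-10 + J) (o(w, J) = (2*w)*(-10 + J) = 2*w*(-10 + J))
-231150 + (293 - 225*o(E, 18)) = -231150 + (293 - 450*217*(-10 + 18)/54) = -231150 + (293 - 450*217*8/54) = -231150 + (293 - 225*1736/27) = -231150 + (293 - 43400/3) = -231150 - 42521/3 = -735971/3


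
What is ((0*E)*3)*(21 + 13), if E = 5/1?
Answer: 0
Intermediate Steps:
E = 5 (E = 5*1 = 5)
((0*E)*3)*(21 + 13) = ((0*5)*3)*(21 + 13) = (0*3)*34 = 0*34 = 0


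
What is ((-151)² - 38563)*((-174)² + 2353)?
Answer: -514298298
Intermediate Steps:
((-151)² - 38563)*((-174)² + 2353) = (22801 - 38563)*(30276 + 2353) = -15762*32629 = -514298298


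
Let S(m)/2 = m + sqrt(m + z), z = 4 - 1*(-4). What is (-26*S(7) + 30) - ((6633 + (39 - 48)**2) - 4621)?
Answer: -2427 - 52*sqrt(15) ≈ -2628.4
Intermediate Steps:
z = 8 (z = 4 + 4 = 8)
S(m) = 2*m + 2*sqrt(8 + m) (S(m) = 2*(m + sqrt(m + 8)) = 2*(m + sqrt(8 + m)) = 2*m + 2*sqrt(8 + m))
(-26*S(7) + 30) - ((6633 + (39 - 48)**2) - 4621) = (-26*(2*7 + 2*sqrt(8 + 7)) + 30) - ((6633 + (39 - 48)**2) - 4621) = (-26*(14 + 2*sqrt(15)) + 30) - ((6633 + (-9)**2) - 4621) = ((-364 - 52*sqrt(15)) + 30) - ((6633 + 81) - 4621) = (-334 - 52*sqrt(15)) - (6714 - 4621) = (-334 - 52*sqrt(15)) - 1*2093 = (-334 - 52*sqrt(15)) - 2093 = -2427 - 52*sqrt(15)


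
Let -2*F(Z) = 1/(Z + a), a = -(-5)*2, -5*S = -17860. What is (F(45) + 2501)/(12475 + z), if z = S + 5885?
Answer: 275109/2412520 ≈ 0.11403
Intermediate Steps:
S = 3572 (S = -⅕*(-17860) = 3572)
z = 9457 (z = 3572 + 5885 = 9457)
a = 10 (a = -5*(-2) = 10)
F(Z) = -1/(2*(10 + Z)) (F(Z) = -1/(2*(Z + 10)) = -1/(2*(10 + Z)))
(F(45) + 2501)/(12475 + z) = (-1/(20 + 2*45) + 2501)/(12475 + 9457) = (-1/(20 + 90) + 2501)/21932 = (-1/110 + 2501)*(1/21932) = (275109/110)*(1/21932) = 275109/2412520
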